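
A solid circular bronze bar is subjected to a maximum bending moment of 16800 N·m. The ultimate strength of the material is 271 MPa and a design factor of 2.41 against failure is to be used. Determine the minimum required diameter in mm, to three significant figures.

d = 115 mm

σ_allow = 271/2.41 = 112.4 MPa.
For a solid circular section σ = 32M/(πd³), so d³ = 32M/(π σ_allow) = 32×1.6800×10^7/(π×112.4) = 1.522×10^6 mm³.
d = 115.0 mm.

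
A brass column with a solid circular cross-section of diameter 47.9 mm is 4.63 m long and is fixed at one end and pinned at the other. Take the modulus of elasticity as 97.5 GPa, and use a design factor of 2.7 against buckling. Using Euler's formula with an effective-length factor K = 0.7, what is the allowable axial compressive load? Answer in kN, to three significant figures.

I = πd⁴/64 = π×47.9⁴/64 = 258400 mm⁴.
Effective length L_e = KL = 0.7×4.63 m = 3241 mm.
Euler critical load P_cr = π²EI/L_e² = π²×97500×258400/3241² = 23670 N.
P_allow = P_cr/n = 23670/2.7 = 8768 N.

P_allow = 8.77 kN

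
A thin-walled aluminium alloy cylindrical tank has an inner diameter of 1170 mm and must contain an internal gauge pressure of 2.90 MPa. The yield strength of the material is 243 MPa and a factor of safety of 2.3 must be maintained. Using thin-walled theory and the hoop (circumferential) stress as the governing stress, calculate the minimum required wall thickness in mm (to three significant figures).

σ_allow = 243/2.3 = 105.7 MPa.
Hoop stress σ_h = pD/(2t), so t = pD/(2σ_allow) = 2.90×1170/(2×105.7) = 16.06 mm.

t = 16.1 mm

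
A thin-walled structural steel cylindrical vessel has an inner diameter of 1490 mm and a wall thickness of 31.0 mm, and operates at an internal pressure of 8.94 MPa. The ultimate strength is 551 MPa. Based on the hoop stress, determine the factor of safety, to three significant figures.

n = 2.56

σ_h = pD/(2t) = 8.94×1490/(2×31.0) = 214.8 MPa.
n = 551/214.8 = 2.565.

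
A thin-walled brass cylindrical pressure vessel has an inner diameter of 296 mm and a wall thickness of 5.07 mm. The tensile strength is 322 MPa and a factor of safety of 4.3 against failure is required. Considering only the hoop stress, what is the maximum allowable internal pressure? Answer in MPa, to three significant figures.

σ_allow = 322/4.3 = 74.88 MPa.
σ_h = pD/(2t) → p_allow = 2σ_allow t/D = 2×74.88×5.07/296 = 2.565 MPa.

p_allow = 2.57 MPa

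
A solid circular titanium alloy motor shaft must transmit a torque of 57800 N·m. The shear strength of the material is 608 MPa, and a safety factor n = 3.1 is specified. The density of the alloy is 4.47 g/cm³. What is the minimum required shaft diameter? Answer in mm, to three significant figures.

d = 114 mm

Allowable shear stress τ_allow = 608/3.1 = 196.1 MPa.
For a solid shaft τ = 16T/(πd³), so d³ = 16T/(π τ_allow) = 16×5.7800×10^7/(π×196.1) = 1.501×10^6 mm³.
d = (1.501×10^6)^(1/3) = 114.5 mm.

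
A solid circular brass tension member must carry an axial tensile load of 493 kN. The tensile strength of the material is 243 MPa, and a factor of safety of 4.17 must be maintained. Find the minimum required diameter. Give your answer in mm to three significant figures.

d = 104 mm

Allowable stress σ_allow = 243/4.17 = 58.27 MPa.
Required area A = F/σ_allow = 493000/58.27 = 8460 mm².
A = πd²/4 → d = √(4A/π) = 103.8 mm.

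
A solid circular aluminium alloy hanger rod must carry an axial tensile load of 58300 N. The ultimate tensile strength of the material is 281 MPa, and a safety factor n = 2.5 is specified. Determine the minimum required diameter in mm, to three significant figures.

d = 25.7 mm

Allowable stress σ_allow = 281/2.5 = 112.4 MPa.
Required area A = F/σ_allow = 58300/112.4 = 518.7 mm².
A = πd²/4 → d = √(4A/π) = 25.70 mm.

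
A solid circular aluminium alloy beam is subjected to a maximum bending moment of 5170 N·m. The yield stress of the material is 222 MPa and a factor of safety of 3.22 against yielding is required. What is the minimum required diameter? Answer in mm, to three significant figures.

d = 91.4 mm

σ_allow = 222/3.22 = 68.94 MPa.
For a solid circular section σ = 32M/(πd³), so d³ = 32M/(π σ_allow) = 32×5170000/(π×68.94) = 763800 mm³.
d = 91.41 mm.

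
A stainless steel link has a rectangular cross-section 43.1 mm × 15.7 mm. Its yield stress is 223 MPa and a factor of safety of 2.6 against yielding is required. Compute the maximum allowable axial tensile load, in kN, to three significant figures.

F_allow = 58.0 kN

σ_allow = 223/2.6 = 85.77 MPa.
A = 43.1×15.7 = 676.7 mm².
F_allow = σ_allow × A = 85.77×676.7 = 58040 N.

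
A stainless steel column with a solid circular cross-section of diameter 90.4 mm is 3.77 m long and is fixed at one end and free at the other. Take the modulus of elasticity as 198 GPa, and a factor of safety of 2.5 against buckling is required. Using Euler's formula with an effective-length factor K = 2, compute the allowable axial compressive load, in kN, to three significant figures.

P_allow = 45.1 kN

I = πd⁴/64 = π×90.4⁴/64 = 3.278×10^6 mm⁴.
Effective length L_e = KL = 2×3.77 m = 7540 mm.
Euler critical load P_cr = π²EI/L_e² = π²×198000×3.278×10^6/7540² = 112700 N.
P_allow = P_cr/n = 112700/2.5 = 45070 N.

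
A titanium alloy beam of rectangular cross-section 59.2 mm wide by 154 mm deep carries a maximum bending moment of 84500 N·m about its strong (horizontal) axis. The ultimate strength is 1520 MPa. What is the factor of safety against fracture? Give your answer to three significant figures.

n = 4.21

Section modulus S = bh²/6 = 59.2×154²/6 = 234000 mm³.
σ = M/S = 8.4500×10^7/234000 = 361.1 MPa.
n = 1520/361.1 = 4.209.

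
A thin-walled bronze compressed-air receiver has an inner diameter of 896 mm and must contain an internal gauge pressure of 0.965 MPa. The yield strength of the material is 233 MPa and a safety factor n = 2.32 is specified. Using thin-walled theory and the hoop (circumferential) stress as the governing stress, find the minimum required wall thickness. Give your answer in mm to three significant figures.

t = 4.30 mm

σ_allow = 233/2.32 = 100.4 MPa.
Hoop stress σ_h = pD/(2t), so t = pD/(2σ_allow) = 0.965×896/(2×100.4) = 4.305 mm.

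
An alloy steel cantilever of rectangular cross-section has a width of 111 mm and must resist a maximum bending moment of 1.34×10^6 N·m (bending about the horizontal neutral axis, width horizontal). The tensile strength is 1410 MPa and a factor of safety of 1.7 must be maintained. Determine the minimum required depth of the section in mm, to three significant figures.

σ_allow = 1410/1.7 = 829.4 MPa.
For a rectangular section σ = 6M/(bh²), so h² = 6M/(b σ_allow) = 6×1.3400×10^9/(111×829.4) = 87330 mm².
h = 295.5 mm.

h = 296 mm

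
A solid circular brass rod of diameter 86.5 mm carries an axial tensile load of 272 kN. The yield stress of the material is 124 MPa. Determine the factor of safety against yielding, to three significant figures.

n = 2.68

A = πd²/4 = 5877 mm².
σ = F/A = 272000/5877 = 46.29 MPa.
n = 124/46.29 = 2.679.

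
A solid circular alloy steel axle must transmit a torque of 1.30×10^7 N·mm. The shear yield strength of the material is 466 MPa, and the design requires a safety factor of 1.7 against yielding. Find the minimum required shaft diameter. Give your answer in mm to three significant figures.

Allowable shear stress τ_allow = 466/1.7 = 274.1 MPa.
For a solid shaft τ = 16T/(πd³), so d³ = 16T/(π τ_allow) = 16×1.3000×10^7/(π×274.1) = 241500 mm³.
d = (241500)^(1/3) = 62.28 mm.

d = 62.3 mm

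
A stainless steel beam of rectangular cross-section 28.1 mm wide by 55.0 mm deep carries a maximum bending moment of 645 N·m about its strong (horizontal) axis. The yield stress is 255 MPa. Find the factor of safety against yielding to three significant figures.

Section modulus S = bh²/6 = 28.1×55.0²/6 = 14170 mm³.
σ = M/S = 645000/14170 = 45.53 MPa.
n = 255/45.53 = 5.601.

n = 5.60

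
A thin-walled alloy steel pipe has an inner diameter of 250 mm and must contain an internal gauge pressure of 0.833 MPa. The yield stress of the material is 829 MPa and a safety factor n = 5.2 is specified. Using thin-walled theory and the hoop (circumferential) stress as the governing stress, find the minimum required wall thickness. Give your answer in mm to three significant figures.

t = 0.653 mm

σ_allow = 829/5.2 = 159.4 MPa.
Hoop stress σ_h = pD/(2t), so t = pD/(2σ_allow) = 0.833×250/(2×159.4) = 0.6531 mm.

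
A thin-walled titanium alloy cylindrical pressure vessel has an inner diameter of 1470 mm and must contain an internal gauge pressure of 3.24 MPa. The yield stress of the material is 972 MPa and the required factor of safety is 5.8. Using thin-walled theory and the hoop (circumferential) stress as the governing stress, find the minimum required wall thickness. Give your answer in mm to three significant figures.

σ_allow = 972/5.8 = 167.6 MPa.
Hoop stress σ_h = pD/(2t), so t = pD/(2σ_allow) = 3.24×1470/(2×167.6) = 14.21 mm.

t = 14.2 mm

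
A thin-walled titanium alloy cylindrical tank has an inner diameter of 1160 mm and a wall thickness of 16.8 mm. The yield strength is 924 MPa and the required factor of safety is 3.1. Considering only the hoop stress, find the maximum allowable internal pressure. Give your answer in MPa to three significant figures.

p_allow = 8.63 MPa

σ_allow = 924/3.1 = 298.1 MPa.
σ_h = pD/(2t) → p_allow = 2σ_allow t/D = 2×298.1×16.8/1160 = 8.634 MPa.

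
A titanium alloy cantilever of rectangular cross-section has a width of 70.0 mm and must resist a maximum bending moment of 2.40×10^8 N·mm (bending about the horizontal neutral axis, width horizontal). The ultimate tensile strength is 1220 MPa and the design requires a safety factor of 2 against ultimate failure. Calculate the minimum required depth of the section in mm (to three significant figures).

σ_allow = 1220/2 = 610.0 MPa.
For a rectangular section σ = 6M/(bh²), so h² = 6M/(b σ_allow) = 6×2.4000×10^8/(70.0×610.0) = 33720 mm².
h = 183.6 mm.

h = 184 mm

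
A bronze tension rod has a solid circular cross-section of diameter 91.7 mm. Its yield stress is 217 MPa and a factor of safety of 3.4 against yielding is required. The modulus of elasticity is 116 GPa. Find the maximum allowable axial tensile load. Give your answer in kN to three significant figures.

σ_allow = 217/3.4 = 63.82 MPa.
A = πd²/4 = π×91.7²/4 = 6604 mm².
F_allow = σ_allow × A = 63.82×6604 = 421500 N.

F_allow = 422 kN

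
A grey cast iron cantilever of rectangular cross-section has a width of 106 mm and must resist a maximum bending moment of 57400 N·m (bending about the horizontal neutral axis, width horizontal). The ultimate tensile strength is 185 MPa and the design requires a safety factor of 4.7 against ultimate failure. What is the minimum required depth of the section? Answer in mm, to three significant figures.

h = 287 mm

σ_allow = 185/4.7 = 39.36 MPa.
For a rectangular section σ = 6M/(bh²), so h² = 6M/(b σ_allow) = 6×5.7400×10^7/(106×39.36) = 82540 mm².
h = 287.3 mm.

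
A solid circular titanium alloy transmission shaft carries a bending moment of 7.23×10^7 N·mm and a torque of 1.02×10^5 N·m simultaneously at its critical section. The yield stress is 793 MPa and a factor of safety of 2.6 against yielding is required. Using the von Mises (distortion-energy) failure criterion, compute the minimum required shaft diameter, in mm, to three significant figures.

d = 156 mm

σ_allow = σ_y/n = 793/2.6 = 305.0 MPa.
For a solid shaft σ_b = 32M/(πd³) and τ = 16T/(πd³), so the von Mises stress is σ' = (16/πd³)·√(4M²+3T²).
√(4M²+3T²) = √(4×(7.230×10^7)² + 3×(1.020×10^8)²) = 2.283×10^8 N·mm.
d³ = 16×2.283×10^8/(π×305.0) = 3.812×10^6 mm³.
d = 156.2 mm.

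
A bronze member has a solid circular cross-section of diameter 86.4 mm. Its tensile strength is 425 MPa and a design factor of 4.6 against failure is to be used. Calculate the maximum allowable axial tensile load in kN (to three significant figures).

σ_allow = 425/4.6 = 92.39 MPa.
A = πd²/4 = π×86.4²/4 = 5863 mm².
F_allow = σ_allow × A = 92.39×5863 = 541700 N.

F_allow = 542 kN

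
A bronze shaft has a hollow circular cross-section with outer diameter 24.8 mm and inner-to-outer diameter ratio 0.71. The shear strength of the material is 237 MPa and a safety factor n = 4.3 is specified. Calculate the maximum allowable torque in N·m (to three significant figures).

T_allow = 123 N·m

τ_allow = 237/4.3 = 55.12 MPa.
For a hollow shaft T_allow = τ_allow·πd_o³(1−k⁴)/16 with 1−k⁴ = 0.7459, so πd_o³(1−k⁴)/16 = 2234 mm³.
T_allow = 55.12×2234 = 123100 N·mm = 123.1 N·m.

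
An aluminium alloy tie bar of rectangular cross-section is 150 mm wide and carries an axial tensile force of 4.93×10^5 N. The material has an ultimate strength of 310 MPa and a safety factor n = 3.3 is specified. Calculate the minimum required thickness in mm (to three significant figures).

t = 35.0 mm

σ_allow = 310/3.3 = 93.94 MPa.
Required area A = F/σ_allow = 493000/93.94 = 5248 mm².
t = A/w = 5248/150 = 34.99 mm.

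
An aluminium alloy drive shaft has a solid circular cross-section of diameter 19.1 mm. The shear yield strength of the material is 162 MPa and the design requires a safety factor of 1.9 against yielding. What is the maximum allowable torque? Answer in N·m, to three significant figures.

T_allow = 117 N·m

τ_allow = 162/1.9 = 85.26 MPa.
For a solid shaft T_allow = τ_allow·πd³/16; πd³/16 = π×19.1³/16 = 1368 mm³.
T_allow = 85.26×1368 = 116700 N·mm = 116.7 N·m.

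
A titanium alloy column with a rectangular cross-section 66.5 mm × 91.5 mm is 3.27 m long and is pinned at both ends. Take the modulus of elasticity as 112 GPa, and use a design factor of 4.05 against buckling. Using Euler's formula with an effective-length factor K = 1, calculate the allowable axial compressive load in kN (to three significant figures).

P_allow = 57.2 kN

Buckling occurs about the weak axis: I_min = h·b³/12 = 91.5×66.5³/12 = 2.242×10^6 mm⁴ (b = 66.5 mm is the smaller dimension).
Effective length L_e = KL = 1×3.27 m = 3270 mm.
Euler critical load P_cr = π²EI/L_e² = π²×112000×2.242×10^6/3270² = 231800 N.
P_allow = P_cr/n = 231800/4.05 = 57240 N.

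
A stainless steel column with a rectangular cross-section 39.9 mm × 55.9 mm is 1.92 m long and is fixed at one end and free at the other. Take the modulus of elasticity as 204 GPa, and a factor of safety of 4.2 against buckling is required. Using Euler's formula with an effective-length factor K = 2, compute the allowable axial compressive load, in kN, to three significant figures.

P_allow = 9.62 kN

Buckling occurs about the weak axis: I_min = h·b³/12 = 55.9×39.9³/12 = 295900 mm⁴ (b = 39.9 mm is the smaller dimension).
Effective length L_e = KL = 2×1.92 m = 3840 mm.
Euler critical load P_cr = π²EI/L_e² = π²×204000×295900/3840² = 40400 N.
P_allow = P_cr/n = 40400/4.2 = 9620 N.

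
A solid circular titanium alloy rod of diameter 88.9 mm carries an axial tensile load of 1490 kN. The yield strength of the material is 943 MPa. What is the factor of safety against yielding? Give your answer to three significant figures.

A = πd²/4 = 6207 mm².
σ = F/A = 1490000/6207 = 240.0 MPa.
n = 943/240.0 = 3.928.

n = 3.93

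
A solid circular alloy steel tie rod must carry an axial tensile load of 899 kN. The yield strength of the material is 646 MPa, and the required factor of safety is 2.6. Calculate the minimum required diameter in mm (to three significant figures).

d = 67.9 mm

Allowable stress σ_allow = 646/2.6 = 248.5 MPa.
Required area A = F/σ_allow = 899000/248.5 = 3618 mm².
A = πd²/4 → d = √(4A/π) = 67.87 mm.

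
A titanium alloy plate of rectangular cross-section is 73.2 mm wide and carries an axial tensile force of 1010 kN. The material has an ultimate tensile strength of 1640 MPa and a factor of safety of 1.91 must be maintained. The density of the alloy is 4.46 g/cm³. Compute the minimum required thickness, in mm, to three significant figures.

t = 16.1 mm

σ_allow = 1640/1.91 = 858.6 MPa.
Required area A = F/σ_allow = 1010000/858.6 = 1176 mm².
t = A/w = 1176/73.2 = 16.07 mm.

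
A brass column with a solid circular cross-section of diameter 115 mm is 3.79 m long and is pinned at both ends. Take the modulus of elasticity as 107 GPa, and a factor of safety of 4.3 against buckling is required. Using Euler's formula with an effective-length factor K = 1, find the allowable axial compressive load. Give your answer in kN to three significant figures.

P_allow = 147 kN

I = πd⁴/64 = π×115⁴/64 = 8.585×10^6 mm⁴.
Effective length L_e = KL = 1×3.79 m = 3790 mm.
Euler critical load P_cr = π²EI/L_e² = π²×107000×8.585×10^6/3790² = 631200 N.
P_allow = P_cr/n = 631200/4.3 = 146800 N.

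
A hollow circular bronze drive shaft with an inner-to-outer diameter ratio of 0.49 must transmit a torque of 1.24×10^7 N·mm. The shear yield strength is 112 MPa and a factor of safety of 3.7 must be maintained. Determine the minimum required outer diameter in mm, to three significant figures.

τ_allow = 112/3.7 = 30.27 MPa.
For a hollow shaft τ = 16T/[πd_o³(1−k⁴)] with k = 0.49, so 1−k⁴ = 0.9424.
d_o³ = 16T/[π τ_allow (1−k⁴)] = 16×1.2400×10^7/(π×30.27×0.9424) = 2.214×10^6 mm³.
d_o = 130.3 mm.

d_o = 130 mm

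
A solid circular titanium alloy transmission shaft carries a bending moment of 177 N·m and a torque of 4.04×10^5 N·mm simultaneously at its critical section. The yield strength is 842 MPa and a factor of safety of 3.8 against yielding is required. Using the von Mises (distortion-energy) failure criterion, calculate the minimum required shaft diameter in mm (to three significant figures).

σ_allow = σ_y/n = 842/3.8 = 221.6 MPa.
For a solid shaft σ_b = 32M/(πd³) and τ = 16T/(πd³), so the von Mises stress is σ' = (16/πd³)·√(4M²+3T²).
√(4M²+3T²) = √(4×(177000)² + 3×(404000)²) = 784200 N·mm.
d³ = 16×784200/(π×221.6) = 18020 mm³.
d = 26.22 mm.

d = 26.2 mm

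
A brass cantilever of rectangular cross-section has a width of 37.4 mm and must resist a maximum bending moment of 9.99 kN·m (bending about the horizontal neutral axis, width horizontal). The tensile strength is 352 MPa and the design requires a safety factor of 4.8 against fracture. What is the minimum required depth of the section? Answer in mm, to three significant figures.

h = 148 mm

σ_allow = 352/4.8 = 73.33 MPa.
For a rectangular section σ = 6M/(bh²), so h² = 6M/(b σ_allow) = 6×9990000/(37.4×73.33) = 21850 mm².
h = 147.8 mm.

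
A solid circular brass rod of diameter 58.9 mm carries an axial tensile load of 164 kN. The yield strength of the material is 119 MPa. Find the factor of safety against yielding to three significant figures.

n = 1.98

A = πd²/4 = 2725 mm².
σ = F/A = 164000/2725 = 60.19 MPa.
n = 119/60.19 = 1.977.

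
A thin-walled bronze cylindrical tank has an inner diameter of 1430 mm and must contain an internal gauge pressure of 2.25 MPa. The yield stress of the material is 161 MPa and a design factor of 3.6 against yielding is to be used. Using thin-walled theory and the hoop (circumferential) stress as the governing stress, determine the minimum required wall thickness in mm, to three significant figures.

t = 36.0 mm

σ_allow = 161/3.6 = 44.72 MPa.
Hoop stress σ_h = pD/(2t), so t = pD/(2σ_allow) = 2.25×1430/(2×44.72) = 35.97 mm.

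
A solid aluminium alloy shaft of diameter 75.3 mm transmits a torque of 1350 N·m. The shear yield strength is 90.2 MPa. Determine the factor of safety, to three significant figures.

n = 5.60

τ = 16T/(πd³) = 16×1350000/(π×75.3³) = 16.10 MPa.
n = τ_limit/τ = 90.2/16.10 = 5.601.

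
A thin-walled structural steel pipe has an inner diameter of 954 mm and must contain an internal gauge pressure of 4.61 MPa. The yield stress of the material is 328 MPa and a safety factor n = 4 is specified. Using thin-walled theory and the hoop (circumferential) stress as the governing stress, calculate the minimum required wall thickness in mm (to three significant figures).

t = 26.8 mm

σ_allow = 328/4 = 82.00 MPa.
Hoop stress σ_h = pD/(2t), so t = pD/(2σ_allow) = 4.61×954/(2×82.00) = 26.82 mm.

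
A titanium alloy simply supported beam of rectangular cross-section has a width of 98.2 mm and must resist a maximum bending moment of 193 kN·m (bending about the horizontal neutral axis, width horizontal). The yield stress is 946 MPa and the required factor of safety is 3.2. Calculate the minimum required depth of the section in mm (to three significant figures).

h = 200 mm

σ_allow = 946/3.2 = 295.6 MPa.
For a rectangular section σ = 6M/(bh²), so h² = 6M/(b σ_allow) = 6×1.9300×10^8/(98.2×295.6) = 39890 mm².
h = 199.7 mm.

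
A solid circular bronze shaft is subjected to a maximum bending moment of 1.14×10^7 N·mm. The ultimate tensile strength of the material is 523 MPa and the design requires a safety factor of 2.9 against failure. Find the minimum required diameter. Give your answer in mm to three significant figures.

σ_allow = 523/2.9 = 180.3 MPa.
For a solid circular section σ = 32M/(πd³), so d³ = 32M/(π σ_allow) = 32×1.1400×10^7/(π×180.3) = 643900 mm³.
d = 86.35 mm.

d = 86.4 mm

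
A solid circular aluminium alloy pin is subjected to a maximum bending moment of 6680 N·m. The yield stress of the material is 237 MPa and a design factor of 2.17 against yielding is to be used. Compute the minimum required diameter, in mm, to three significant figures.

σ_allow = 237/2.17 = 109.2 MPa.
For a solid circular section σ = 32M/(πd³), so d³ = 32M/(π σ_allow) = 32×6680000/(π×109.2) = 623000 mm³.
d = 85.41 mm.

d = 85.4 mm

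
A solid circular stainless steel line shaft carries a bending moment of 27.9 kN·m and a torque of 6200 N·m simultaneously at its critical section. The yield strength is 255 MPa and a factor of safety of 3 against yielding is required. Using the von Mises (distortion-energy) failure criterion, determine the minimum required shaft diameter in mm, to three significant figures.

σ_allow = σ_y/n = 255/3 = 85.00 MPa.
For a solid shaft σ_b = 32M/(πd³) and τ = 16T/(πd³), so the von Mises stress is σ' = (16/πd³)·√(4M²+3T²).
√(4M²+3T²) = √(4×(2.790×10^7)² + 3×(6.200×10^6)²) = 5.682×10^7 N·mm.
d³ = 16×5.682×10^7/(π×85.00) = 3.405×10^6 mm³.
d = 150.4 mm.

d = 150 mm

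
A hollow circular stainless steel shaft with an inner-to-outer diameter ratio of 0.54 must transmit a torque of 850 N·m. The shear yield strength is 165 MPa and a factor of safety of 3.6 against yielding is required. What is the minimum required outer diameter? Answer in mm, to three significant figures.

d_o = 46.9 mm

τ_allow = 165/3.6 = 45.83 MPa.
For a hollow shaft τ = 16T/[πd_o³(1−k⁴)] with k = 0.54, so 1−k⁴ = 0.9150.
d_o³ = 16T/[π τ_allow (1−k⁴)] = 16×850000/(π×45.83×0.9150) = 103200 mm³.
d_o = 46.91 mm.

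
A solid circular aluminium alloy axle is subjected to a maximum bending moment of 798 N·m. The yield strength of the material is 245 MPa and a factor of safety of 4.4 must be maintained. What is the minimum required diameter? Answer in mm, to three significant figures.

d = 52.7 mm

σ_allow = 245/4.4 = 55.68 MPa.
For a solid circular section σ = 32M/(πd³), so d³ = 32M/(π σ_allow) = 32×798000/(π×55.68) = 146000 mm³.
d = 52.65 mm.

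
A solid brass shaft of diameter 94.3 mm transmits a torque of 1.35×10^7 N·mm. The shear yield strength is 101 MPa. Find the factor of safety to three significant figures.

τ = 16T/(πd³) = 16×1.3500×10^7/(π×94.3³) = 81.99 MPa.
n = τ_limit/τ = 101/81.99 = 1.232.

n = 1.23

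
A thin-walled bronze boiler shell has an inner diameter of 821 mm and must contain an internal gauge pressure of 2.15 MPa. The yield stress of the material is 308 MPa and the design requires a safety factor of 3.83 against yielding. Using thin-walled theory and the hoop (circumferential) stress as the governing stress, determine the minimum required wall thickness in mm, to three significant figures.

σ_allow = 308/3.83 = 80.42 MPa.
Hoop stress σ_h = pD/(2t), so t = pD/(2σ_allow) = 2.15×821/(2×80.42) = 10.97 mm.

t = 11.0 mm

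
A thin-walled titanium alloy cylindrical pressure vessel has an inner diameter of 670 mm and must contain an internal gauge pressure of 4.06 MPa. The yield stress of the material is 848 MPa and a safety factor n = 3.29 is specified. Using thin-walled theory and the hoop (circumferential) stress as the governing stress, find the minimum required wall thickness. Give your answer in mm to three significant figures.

σ_allow = 848/3.29 = 257.8 MPa.
Hoop stress σ_h = pD/(2t), so t = pD/(2σ_allow) = 4.06×670/(2×257.8) = 5.277 mm.

t = 5.28 mm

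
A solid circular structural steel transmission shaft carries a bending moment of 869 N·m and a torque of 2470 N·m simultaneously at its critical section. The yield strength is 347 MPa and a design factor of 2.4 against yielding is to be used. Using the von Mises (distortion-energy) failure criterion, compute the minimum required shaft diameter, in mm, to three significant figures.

d = 54.6 mm

σ_allow = σ_y/n = 347/2.4 = 144.6 MPa.
For a solid shaft σ_b = 32M/(πd³) and τ = 16T/(πd³), so the von Mises stress is σ' = (16/πd³)·√(4M²+3T²).
√(4M²+3T²) = √(4×(869000)² + 3×(2.470×10^6)²) = 4.618×10^6 N·mm.
d³ = 16×4.618×10^6/(π×144.6) = 162700 mm³.
d = 54.59 mm.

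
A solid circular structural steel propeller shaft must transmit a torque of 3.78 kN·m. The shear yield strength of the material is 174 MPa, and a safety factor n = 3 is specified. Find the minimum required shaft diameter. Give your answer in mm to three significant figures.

Allowable shear stress τ_allow = 174/3 = 58.00 MPa.
For a solid shaft τ = 16T/(πd³), so d³ = 16T/(π τ_allow) = 16×3780000/(π×58.00) = 331900 mm³.
d = (331900)^(1/3) = 69.24 mm.

d = 69.2 mm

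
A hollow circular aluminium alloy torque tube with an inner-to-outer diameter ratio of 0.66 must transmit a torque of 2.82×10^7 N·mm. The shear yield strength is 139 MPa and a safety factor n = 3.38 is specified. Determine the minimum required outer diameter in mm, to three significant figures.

τ_allow = 139/3.38 = 41.12 MPa.
For a hollow shaft τ = 16T/[πd_o³(1−k⁴)] with k = 0.66, so 1−k⁴ = 0.8103.
d_o³ = 16T/[π τ_allow (1−k⁴)] = 16×2.8200×10^7/(π×41.12×0.8103) = 4.310×10^6 mm³.
d_o = 162.7 mm.

d_o = 163 mm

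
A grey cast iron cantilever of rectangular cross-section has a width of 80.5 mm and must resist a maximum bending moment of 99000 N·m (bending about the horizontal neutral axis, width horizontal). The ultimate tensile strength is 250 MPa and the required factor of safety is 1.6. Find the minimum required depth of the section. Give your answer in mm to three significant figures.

σ_allow = 250/1.6 = 156.2 MPa.
For a rectangular section σ = 6M/(bh²), so h² = 6M/(b σ_allow) = 6×9.9000×10^7/(80.5×156.2) = 47220 mm².
h = 217.3 mm.

h = 217 mm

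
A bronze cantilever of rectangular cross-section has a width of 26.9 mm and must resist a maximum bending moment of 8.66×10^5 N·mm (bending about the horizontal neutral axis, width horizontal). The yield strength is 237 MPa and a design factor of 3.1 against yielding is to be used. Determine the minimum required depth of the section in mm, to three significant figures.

h = 50.3 mm

σ_allow = 237/3.1 = 76.45 MPa.
For a rectangular section σ = 6M/(bh²), so h² = 6M/(b σ_allow) = 6×866000/(26.9×76.45) = 2527 mm².
h = 50.26 mm.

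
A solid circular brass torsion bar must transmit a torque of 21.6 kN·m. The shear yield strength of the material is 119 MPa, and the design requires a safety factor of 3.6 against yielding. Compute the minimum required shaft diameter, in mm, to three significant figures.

d = 149 mm

Allowable shear stress τ_allow = 119/3.6 = 33.06 MPa.
For a solid shaft τ = 16T/(πd³), so d³ = 16T/(π τ_allow) = 16×2.1600×10^7/(π×33.06) = 3.328×10^6 mm³.
d = (3.328×10^6)^(1/3) = 149.3 mm.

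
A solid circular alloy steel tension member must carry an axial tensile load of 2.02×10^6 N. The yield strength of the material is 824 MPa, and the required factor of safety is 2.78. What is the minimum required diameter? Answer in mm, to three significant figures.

d = 93.2 mm

Allowable stress σ_allow = 824/2.78 = 296.4 MPa.
Required area A = F/σ_allow = 2020000/296.4 = 6815 mm².
A = πd²/4 → d = √(4A/π) = 93.15 mm.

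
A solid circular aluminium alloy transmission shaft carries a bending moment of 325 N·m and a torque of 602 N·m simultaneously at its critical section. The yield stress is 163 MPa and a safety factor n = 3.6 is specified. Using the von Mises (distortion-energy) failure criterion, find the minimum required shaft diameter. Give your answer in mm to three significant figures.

σ_allow = σ_y/n = 163/3.6 = 45.28 MPa.
For a solid shaft σ_b = 32M/(πd³) and τ = 16T/(πd³), so the von Mises stress is σ' = (16/πd³)·√(4M²+3T²).
√(4M²+3T²) = √(4×(325000)² + 3×(602000)²) = 1.229×10^6 N·mm.
d³ = 16×1.229×10^6/(π×45.28) = 138200 mm³.
d = 51.70 mm.

d = 51.7 mm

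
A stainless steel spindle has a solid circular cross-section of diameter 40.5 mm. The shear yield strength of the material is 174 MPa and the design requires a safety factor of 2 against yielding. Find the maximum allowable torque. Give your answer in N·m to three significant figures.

τ_allow = 174/2 = 87.00 MPa.
For a solid shaft T_allow = τ_allow·πd³/16; πd³/16 = π×40.5³/16 = 13040 mm³.
T_allow = 87.00×13040 = 1.135×10^6 N·mm = 1135 N·m.

T_allow = 1130 N·m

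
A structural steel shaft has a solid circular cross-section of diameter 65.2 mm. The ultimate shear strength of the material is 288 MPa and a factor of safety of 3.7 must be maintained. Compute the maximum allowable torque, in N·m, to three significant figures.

τ_allow = 288/3.7 = 77.84 MPa.
For a solid shaft T_allow = τ_allow·πd³/16; πd³/16 = π×65.2³/16 = 54420 mm³.
T_allow = 77.84×54420 = 4.236×10^6 N·mm = 4236 N·m.

T_allow = 4240 N·m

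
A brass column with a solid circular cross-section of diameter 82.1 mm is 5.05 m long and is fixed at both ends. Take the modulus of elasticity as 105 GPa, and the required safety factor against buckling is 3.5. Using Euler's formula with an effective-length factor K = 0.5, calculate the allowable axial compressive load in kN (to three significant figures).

I = πd⁴/64 = π×82.1⁴/64 = 2.230×10^6 mm⁴.
Effective length L_e = KL = 0.5×5.05 m = 2525 mm.
Euler critical load P_cr = π²EI/L_e² = π²×105000×2.230×10^6/2525² = 362500 N.
P_allow = P_cr/n = 362500/3.5 = 103600 N.

P_allow = 104 kN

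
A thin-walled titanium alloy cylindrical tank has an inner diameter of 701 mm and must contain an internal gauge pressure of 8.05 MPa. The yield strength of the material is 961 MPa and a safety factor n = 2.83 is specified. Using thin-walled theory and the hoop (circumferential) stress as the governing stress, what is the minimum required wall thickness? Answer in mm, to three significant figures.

t = 8.31 mm

σ_allow = 961/2.83 = 339.6 MPa.
Hoop stress σ_h = pD/(2t), so t = pD/(2σ_allow) = 8.05×701/(2×339.6) = 8.309 mm.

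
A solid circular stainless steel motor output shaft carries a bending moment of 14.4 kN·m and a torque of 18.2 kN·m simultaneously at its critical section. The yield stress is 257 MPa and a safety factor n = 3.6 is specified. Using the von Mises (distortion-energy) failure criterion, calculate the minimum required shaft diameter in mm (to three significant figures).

σ_allow = σ_y/n = 257/3.6 = 71.39 MPa.
For a solid shaft σ_b = 32M/(πd³) and τ = 16T/(πd³), so the von Mises stress is σ' = (16/πd³)·√(4M²+3T²).
√(4M²+3T²) = √(4×(1.440×10^7)² + 3×(1.820×10^7)²) = 4.270×10^7 N·mm.
d³ = 16×4.270×10^7/(π×71.39) = 3.046×10^6 mm³.
d = 145.0 mm.

d = 145 mm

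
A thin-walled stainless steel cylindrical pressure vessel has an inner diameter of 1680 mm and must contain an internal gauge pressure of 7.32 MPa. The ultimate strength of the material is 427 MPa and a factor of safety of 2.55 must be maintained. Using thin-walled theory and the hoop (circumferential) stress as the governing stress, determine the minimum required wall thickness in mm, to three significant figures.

t = 36.7 mm

σ_allow = 427/2.55 = 167.5 MPa.
Hoop stress σ_h = pD/(2t), so t = pD/(2σ_allow) = 7.32×1680/(2×167.5) = 36.72 mm.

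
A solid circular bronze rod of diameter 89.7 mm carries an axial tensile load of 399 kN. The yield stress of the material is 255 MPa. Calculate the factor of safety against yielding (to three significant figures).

A = πd²/4 = 6319 mm².
σ = F/A = 399000/6319 = 63.14 MPa.
n = 255/63.14 = 4.039.

n = 4.04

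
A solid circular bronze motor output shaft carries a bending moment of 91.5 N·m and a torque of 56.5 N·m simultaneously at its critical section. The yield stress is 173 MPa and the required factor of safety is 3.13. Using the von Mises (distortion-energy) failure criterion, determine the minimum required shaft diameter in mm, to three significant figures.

σ_allow = σ_y/n = 173/3.13 = 55.27 MPa.
For a solid shaft σ_b = 32M/(πd³) and τ = 16T/(πd³), so the von Mises stress is σ' = (16/πd³)·√(4M²+3T²).
√(4M²+3T²) = √(4×(91500)² + 3×(56500)²) = 207500 N·mm.
d³ = 16×207500/(π×55.27) = 19120 mm³.
d = 26.74 mm.

d = 26.7 mm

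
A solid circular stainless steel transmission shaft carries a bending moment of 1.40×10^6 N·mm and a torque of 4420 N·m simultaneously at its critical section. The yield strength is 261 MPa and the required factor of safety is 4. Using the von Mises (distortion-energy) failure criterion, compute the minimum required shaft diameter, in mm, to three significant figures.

d = 86.0 mm

σ_allow = σ_y/n = 261/4 = 65.25 MPa.
For a solid shaft σ_b = 32M/(πd³) and τ = 16T/(πd³), so the von Mises stress is σ' = (16/πd³)·√(4M²+3T²).
√(4M²+3T²) = √(4×(1.400×10^6)² + 3×(4.420×10^6)²) = 8.152×10^6 N·mm.
d³ = 16×8.152×10^6/(π×65.25) = 636300 mm³.
d = 86.01 mm.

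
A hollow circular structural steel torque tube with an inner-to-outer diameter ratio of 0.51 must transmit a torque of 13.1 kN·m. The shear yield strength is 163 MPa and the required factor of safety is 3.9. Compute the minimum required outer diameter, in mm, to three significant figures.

τ_allow = 163/3.9 = 41.79 MPa.
For a hollow shaft τ = 16T/[πd_o³(1−k⁴)] with k = 0.51, so 1−k⁴ = 0.9323.
d_o³ = 16T/[π τ_allow (1−k⁴)] = 16×1.3100×10^7/(π×41.79×0.9323) = 1.712×10^6 mm³.
d_o = 119.6 mm.

d_o = 120 mm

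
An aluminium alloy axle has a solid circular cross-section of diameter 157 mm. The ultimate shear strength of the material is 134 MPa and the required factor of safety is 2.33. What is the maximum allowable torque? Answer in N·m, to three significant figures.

T_allow = 43700 N·m

τ_allow = 134/2.33 = 57.51 MPa.
For a solid shaft T_allow = τ_allow·πd³/16; πd³/16 = π×157³/16 = 759900 mm³.
T_allow = 57.51×759900 = 4.370×10^7 N·mm = 43700 N·m.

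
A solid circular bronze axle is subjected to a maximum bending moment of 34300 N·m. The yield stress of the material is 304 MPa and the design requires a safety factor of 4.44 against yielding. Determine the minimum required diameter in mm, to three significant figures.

d = 172 mm

σ_allow = 304/4.44 = 68.47 MPa.
For a solid circular section σ = 32M/(πd³), so d³ = 32M/(π σ_allow) = 32×3.4300×10^7/(π×68.47) = 5.103×10^6 mm³.
d = 172.2 mm.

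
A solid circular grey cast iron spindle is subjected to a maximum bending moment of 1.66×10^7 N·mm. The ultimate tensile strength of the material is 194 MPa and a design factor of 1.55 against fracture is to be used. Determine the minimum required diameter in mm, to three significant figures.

σ_allow = 194/1.55 = 125.2 MPa.
For a solid circular section σ = 32M/(πd³), so d³ = 32M/(π σ_allow) = 32×1.6600×10^7/(π×125.2) = 1.351×10^6 mm³.
d = 110.5 mm.

d = 111 mm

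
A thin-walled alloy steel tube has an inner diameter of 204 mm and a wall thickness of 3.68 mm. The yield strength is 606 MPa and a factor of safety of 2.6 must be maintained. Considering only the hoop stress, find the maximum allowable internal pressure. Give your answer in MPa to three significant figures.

p_allow = 8.41 MPa

σ_allow = 606/2.6 = 233.1 MPa.
σ_h = pD/(2t) → p_allow = 2σ_allow t/D = 2×233.1×3.68/204 = 8.409 MPa.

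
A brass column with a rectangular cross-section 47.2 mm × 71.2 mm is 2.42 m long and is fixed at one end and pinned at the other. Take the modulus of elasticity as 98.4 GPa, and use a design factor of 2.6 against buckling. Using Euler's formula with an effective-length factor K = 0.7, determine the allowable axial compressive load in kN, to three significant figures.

P_allow = 81.2 kN

Buckling occurs about the weak axis: I_min = h·b³/12 = 71.2×47.2³/12 = 623900 mm⁴ (b = 47.2 mm is the smaller dimension).
Effective length L_e = KL = 0.7×2.42 m = 1694 mm.
Euler critical load P_cr = π²EI/L_e² = π²×98400×623900/1694² = 211200 N.
P_allow = P_cr/n = 211200/2.6 = 81210 N.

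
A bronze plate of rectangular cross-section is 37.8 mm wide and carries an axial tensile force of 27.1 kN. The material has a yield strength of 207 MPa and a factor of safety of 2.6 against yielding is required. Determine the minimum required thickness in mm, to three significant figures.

σ_allow = 207/2.6 = 79.62 MPa.
Required area A = F/σ_allow = 27100/79.62 = 340.4 mm².
t = A/w = 340.4/37.8 = 9.005 mm.

t = 9.00 mm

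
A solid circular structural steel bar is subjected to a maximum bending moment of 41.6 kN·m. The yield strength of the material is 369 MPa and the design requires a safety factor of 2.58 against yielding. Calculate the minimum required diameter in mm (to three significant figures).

d = 144 mm

σ_allow = 369/2.58 = 143.0 MPa.
For a solid circular section σ = 32M/(πd³), so d³ = 32M/(π σ_allow) = 32×4.1600×10^7/(π×143.0) = 2.963×10^6 mm³.
d = 143.6 mm.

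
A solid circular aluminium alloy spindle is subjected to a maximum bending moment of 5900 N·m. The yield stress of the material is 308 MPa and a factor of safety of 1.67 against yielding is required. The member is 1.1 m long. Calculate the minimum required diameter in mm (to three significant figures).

σ_allow = 308/1.67 = 184.4 MPa.
For a solid circular section σ = 32M/(πd³), so d³ = 32M/(π σ_allow) = 32×5900000/(π×184.4) = 325900 mm³.
d = 68.81 mm.

d = 68.8 mm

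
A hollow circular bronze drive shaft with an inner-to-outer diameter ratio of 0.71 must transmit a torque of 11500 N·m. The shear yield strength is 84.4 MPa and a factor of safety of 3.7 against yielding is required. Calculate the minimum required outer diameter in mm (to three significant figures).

τ_allow = 84.4/3.7 = 22.81 MPa.
For a hollow shaft τ = 16T/[πd_o³(1−k⁴)] with k = 0.71, so 1−k⁴ = 0.7459.
d_o³ = 16T/[π τ_allow (1−k⁴)] = 16×1.1500×10^7/(π×22.81×0.7459) = 3.442×10^6 mm³.
d_o = 151.0 mm.

d_o = 151 mm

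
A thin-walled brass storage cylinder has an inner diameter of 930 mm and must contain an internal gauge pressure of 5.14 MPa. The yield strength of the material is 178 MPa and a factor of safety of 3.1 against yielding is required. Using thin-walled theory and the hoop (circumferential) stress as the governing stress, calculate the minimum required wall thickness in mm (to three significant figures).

σ_allow = 178/3.1 = 57.42 MPa.
Hoop stress σ_h = pD/(2t), so t = pD/(2σ_allow) = 5.14×930/(2×57.42) = 41.63 mm.

t = 41.6 mm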